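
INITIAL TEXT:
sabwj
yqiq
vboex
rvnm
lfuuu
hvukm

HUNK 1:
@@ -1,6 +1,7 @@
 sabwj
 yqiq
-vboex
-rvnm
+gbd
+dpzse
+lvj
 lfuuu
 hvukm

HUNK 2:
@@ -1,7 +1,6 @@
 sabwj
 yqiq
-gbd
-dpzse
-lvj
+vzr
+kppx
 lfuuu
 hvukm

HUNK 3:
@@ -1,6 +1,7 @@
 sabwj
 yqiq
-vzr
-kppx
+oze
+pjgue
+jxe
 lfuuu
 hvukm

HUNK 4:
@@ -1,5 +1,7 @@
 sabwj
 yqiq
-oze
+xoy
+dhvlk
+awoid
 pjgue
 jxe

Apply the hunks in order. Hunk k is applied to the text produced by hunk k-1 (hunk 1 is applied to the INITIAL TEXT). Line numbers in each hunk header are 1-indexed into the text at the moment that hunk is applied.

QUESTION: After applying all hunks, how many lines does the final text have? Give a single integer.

Answer: 9

Derivation:
Hunk 1: at line 1 remove [vboex,rvnm] add [gbd,dpzse,lvj] -> 7 lines: sabwj yqiq gbd dpzse lvj lfuuu hvukm
Hunk 2: at line 1 remove [gbd,dpzse,lvj] add [vzr,kppx] -> 6 lines: sabwj yqiq vzr kppx lfuuu hvukm
Hunk 3: at line 1 remove [vzr,kppx] add [oze,pjgue,jxe] -> 7 lines: sabwj yqiq oze pjgue jxe lfuuu hvukm
Hunk 4: at line 1 remove [oze] add [xoy,dhvlk,awoid] -> 9 lines: sabwj yqiq xoy dhvlk awoid pjgue jxe lfuuu hvukm
Final line count: 9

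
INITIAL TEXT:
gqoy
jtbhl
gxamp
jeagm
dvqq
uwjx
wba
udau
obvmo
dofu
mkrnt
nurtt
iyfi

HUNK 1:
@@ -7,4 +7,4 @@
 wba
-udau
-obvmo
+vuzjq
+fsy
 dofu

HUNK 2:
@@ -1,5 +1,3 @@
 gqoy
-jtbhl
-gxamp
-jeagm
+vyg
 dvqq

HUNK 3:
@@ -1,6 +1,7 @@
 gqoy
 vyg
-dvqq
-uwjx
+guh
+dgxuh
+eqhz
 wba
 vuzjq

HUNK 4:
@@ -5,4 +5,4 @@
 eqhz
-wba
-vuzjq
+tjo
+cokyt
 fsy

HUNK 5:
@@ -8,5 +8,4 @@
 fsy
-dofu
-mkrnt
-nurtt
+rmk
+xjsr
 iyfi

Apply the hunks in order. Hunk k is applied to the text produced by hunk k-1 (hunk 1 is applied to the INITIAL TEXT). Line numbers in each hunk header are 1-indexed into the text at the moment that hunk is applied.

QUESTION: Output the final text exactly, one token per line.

Answer: gqoy
vyg
guh
dgxuh
eqhz
tjo
cokyt
fsy
rmk
xjsr
iyfi

Derivation:
Hunk 1: at line 7 remove [udau,obvmo] add [vuzjq,fsy] -> 13 lines: gqoy jtbhl gxamp jeagm dvqq uwjx wba vuzjq fsy dofu mkrnt nurtt iyfi
Hunk 2: at line 1 remove [jtbhl,gxamp,jeagm] add [vyg] -> 11 lines: gqoy vyg dvqq uwjx wba vuzjq fsy dofu mkrnt nurtt iyfi
Hunk 3: at line 1 remove [dvqq,uwjx] add [guh,dgxuh,eqhz] -> 12 lines: gqoy vyg guh dgxuh eqhz wba vuzjq fsy dofu mkrnt nurtt iyfi
Hunk 4: at line 5 remove [wba,vuzjq] add [tjo,cokyt] -> 12 lines: gqoy vyg guh dgxuh eqhz tjo cokyt fsy dofu mkrnt nurtt iyfi
Hunk 5: at line 8 remove [dofu,mkrnt,nurtt] add [rmk,xjsr] -> 11 lines: gqoy vyg guh dgxuh eqhz tjo cokyt fsy rmk xjsr iyfi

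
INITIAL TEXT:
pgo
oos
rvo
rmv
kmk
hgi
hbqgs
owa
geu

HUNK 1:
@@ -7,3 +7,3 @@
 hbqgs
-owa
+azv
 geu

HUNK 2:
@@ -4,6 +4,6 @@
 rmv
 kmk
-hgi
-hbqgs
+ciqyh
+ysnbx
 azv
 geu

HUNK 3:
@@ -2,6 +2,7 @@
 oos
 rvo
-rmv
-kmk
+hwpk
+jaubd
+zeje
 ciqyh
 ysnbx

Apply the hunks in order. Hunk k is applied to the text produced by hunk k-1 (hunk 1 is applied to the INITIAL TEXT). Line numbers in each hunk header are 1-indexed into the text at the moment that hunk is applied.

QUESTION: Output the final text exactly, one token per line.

Answer: pgo
oos
rvo
hwpk
jaubd
zeje
ciqyh
ysnbx
azv
geu

Derivation:
Hunk 1: at line 7 remove [owa] add [azv] -> 9 lines: pgo oos rvo rmv kmk hgi hbqgs azv geu
Hunk 2: at line 4 remove [hgi,hbqgs] add [ciqyh,ysnbx] -> 9 lines: pgo oos rvo rmv kmk ciqyh ysnbx azv geu
Hunk 3: at line 2 remove [rmv,kmk] add [hwpk,jaubd,zeje] -> 10 lines: pgo oos rvo hwpk jaubd zeje ciqyh ysnbx azv geu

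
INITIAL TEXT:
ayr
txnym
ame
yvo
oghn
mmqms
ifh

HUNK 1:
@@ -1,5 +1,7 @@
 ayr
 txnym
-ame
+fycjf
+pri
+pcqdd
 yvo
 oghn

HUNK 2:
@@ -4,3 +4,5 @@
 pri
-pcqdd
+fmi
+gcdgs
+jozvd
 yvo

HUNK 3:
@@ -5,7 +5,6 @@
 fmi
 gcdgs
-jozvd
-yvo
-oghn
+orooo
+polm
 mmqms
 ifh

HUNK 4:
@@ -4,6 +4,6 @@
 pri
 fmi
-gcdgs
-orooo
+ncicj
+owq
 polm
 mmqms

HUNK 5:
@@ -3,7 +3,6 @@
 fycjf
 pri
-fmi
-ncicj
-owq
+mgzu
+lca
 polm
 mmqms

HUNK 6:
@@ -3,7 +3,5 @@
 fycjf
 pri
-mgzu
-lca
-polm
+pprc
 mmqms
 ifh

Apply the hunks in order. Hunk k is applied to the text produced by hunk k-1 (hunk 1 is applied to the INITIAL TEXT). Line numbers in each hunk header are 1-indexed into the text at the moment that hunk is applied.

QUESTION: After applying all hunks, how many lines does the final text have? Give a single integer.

Answer: 7

Derivation:
Hunk 1: at line 1 remove [ame] add [fycjf,pri,pcqdd] -> 9 lines: ayr txnym fycjf pri pcqdd yvo oghn mmqms ifh
Hunk 2: at line 4 remove [pcqdd] add [fmi,gcdgs,jozvd] -> 11 lines: ayr txnym fycjf pri fmi gcdgs jozvd yvo oghn mmqms ifh
Hunk 3: at line 5 remove [jozvd,yvo,oghn] add [orooo,polm] -> 10 lines: ayr txnym fycjf pri fmi gcdgs orooo polm mmqms ifh
Hunk 4: at line 4 remove [gcdgs,orooo] add [ncicj,owq] -> 10 lines: ayr txnym fycjf pri fmi ncicj owq polm mmqms ifh
Hunk 5: at line 3 remove [fmi,ncicj,owq] add [mgzu,lca] -> 9 lines: ayr txnym fycjf pri mgzu lca polm mmqms ifh
Hunk 6: at line 3 remove [mgzu,lca,polm] add [pprc] -> 7 lines: ayr txnym fycjf pri pprc mmqms ifh
Final line count: 7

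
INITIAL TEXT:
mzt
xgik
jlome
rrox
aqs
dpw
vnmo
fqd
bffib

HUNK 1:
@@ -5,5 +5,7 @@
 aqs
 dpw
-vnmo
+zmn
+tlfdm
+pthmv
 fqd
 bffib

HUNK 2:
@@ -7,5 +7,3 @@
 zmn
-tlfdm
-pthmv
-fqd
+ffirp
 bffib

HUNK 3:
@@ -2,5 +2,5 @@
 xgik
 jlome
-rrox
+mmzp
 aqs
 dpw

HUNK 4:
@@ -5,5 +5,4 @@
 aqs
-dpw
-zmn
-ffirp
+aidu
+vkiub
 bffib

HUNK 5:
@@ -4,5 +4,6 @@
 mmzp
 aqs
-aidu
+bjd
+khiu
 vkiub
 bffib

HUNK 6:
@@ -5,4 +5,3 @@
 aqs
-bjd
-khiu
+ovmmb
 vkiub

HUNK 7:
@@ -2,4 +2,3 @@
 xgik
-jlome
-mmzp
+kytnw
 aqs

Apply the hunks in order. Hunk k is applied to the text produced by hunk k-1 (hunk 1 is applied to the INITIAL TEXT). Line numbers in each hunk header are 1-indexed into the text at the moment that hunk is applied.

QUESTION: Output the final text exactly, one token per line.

Answer: mzt
xgik
kytnw
aqs
ovmmb
vkiub
bffib

Derivation:
Hunk 1: at line 5 remove [vnmo] add [zmn,tlfdm,pthmv] -> 11 lines: mzt xgik jlome rrox aqs dpw zmn tlfdm pthmv fqd bffib
Hunk 2: at line 7 remove [tlfdm,pthmv,fqd] add [ffirp] -> 9 lines: mzt xgik jlome rrox aqs dpw zmn ffirp bffib
Hunk 3: at line 2 remove [rrox] add [mmzp] -> 9 lines: mzt xgik jlome mmzp aqs dpw zmn ffirp bffib
Hunk 4: at line 5 remove [dpw,zmn,ffirp] add [aidu,vkiub] -> 8 lines: mzt xgik jlome mmzp aqs aidu vkiub bffib
Hunk 5: at line 4 remove [aidu] add [bjd,khiu] -> 9 lines: mzt xgik jlome mmzp aqs bjd khiu vkiub bffib
Hunk 6: at line 5 remove [bjd,khiu] add [ovmmb] -> 8 lines: mzt xgik jlome mmzp aqs ovmmb vkiub bffib
Hunk 7: at line 2 remove [jlome,mmzp] add [kytnw] -> 7 lines: mzt xgik kytnw aqs ovmmb vkiub bffib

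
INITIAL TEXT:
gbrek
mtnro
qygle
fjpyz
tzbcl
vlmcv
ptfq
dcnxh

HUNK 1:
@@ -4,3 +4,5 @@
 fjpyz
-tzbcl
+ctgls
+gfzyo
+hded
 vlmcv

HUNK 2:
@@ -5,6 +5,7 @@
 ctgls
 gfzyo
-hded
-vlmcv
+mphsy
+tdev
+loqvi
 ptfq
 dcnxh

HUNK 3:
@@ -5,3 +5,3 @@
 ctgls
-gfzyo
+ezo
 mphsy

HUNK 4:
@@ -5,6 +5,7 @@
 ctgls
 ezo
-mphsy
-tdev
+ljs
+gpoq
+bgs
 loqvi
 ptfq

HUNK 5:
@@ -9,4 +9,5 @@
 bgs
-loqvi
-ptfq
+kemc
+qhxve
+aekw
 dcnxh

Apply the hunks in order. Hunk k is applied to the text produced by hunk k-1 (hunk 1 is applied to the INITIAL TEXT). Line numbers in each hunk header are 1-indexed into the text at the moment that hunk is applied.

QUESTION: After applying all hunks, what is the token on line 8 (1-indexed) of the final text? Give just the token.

Answer: gpoq

Derivation:
Hunk 1: at line 4 remove [tzbcl] add [ctgls,gfzyo,hded] -> 10 lines: gbrek mtnro qygle fjpyz ctgls gfzyo hded vlmcv ptfq dcnxh
Hunk 2: at line 5 remove [hded,vlmcv] add [mphsy,tdev,loqvi] -> 11 lines: gbrek mtnro qygle fjpyz ctgls gfzyo mphsy tdev loqvi ptfq dcnxh
Hunk 3: at line 5 remove [gfzyo] add [ezo] -> 11 lines: gbrek mtnro qygle fjpyz ctgls ezo mphsy tdev loqvi ptfq dcnxh
Hunk 4: at line 5 remove [mphsy,tdev] add [ljs,gpoq,bgs] -> 12 lines: gbrek mtnro qygle fjpyz ctgls ezo ljs gpoq bgs loqvi ptfq dcnxh
Hunk 5: at line 9 remove [loqvi,ptfq] add [kemc,qhxve,aekw] -> 13 lines: gbrek mtnro qygle fjpyz ctgls ezo ljs gpoq bgs kemc qhxve aekw dcnxh
Final line 8: gpoq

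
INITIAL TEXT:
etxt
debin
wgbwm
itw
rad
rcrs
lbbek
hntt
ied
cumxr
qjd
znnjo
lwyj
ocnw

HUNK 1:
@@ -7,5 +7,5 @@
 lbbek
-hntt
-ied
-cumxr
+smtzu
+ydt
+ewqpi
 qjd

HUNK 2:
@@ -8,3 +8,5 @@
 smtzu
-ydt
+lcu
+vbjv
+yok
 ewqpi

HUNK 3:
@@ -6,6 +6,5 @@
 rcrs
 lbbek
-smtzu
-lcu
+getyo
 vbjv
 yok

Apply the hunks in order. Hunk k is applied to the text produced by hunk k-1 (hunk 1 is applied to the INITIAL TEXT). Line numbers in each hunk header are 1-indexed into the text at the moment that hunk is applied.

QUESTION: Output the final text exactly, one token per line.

Hunk 1: at line 7 remove [hntt,ied,cumxr] add [smtzu,ydt,ewqpi] -> 14 lines: etxt debin wgbwm itw rad rcrs lbbek smtzu ydt ewqpi qjd znnjo lwyj ocnw
Hunk 2: at line 8 remove [ydt] add [lcu,vbjv,yok] -> 16 lines: etxt debin wgbwm itw rad rcrs lbbek smtzu lcu vbjv yok ewqpi qjd znnjo lwyj ocnw
Hunk 3: at line 6 remove [smtzu,lcu] add [getyo] -> 15 lines: etxt debin wgbwm itw rad rcrs lbbek getyo vbjv yok ewqpi qjd znnjo lwyj ocnw

Answer: etxt
debin
wgbwm
itw
rad
rcrs
lbbek
getyo
vbjv
yok
ewqpi
qjd
znnjo
lwyj
ocnw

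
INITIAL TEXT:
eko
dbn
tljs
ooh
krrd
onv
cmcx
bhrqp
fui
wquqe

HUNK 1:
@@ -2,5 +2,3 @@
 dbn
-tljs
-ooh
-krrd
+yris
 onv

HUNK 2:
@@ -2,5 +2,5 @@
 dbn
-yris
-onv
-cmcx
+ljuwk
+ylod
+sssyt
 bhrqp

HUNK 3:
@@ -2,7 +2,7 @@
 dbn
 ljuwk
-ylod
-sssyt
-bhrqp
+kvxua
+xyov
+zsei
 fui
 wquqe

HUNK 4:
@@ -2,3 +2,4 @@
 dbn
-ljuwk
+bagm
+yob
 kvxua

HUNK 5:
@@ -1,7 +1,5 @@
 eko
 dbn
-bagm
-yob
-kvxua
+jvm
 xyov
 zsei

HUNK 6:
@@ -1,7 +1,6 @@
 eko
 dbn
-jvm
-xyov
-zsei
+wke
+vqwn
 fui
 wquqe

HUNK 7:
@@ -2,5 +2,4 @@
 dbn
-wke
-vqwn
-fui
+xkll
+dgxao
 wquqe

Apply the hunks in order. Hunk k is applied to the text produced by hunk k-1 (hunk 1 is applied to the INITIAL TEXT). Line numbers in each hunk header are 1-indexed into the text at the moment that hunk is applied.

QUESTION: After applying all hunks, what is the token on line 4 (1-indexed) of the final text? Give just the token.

Hunk 1: at line 2 remove [tljs,ooh,krrd] add [yris] -> 8 lines: eko dbn yris onv cmcx bhrqp fui wquqe
Hunk 2: at line 2 remove [yris,onv,cmcx] add [ljuwk,ylod,sssyt] -> 8 lines: eko dbn ljuwk ylod sssyt bhrqp fui wquqe
Hunk 3: at line 2 remove [ylod,sssyt,bhrqp] add [kvxua,xyov,zsei] -> 8 lines: eko dbn ljuwk kvxua xyov zsei fui wquqe
Hunk 4: at line 2 remove [ljuwk] add [bagm,yob] -> 9 lines: eko dbn bagm yob kvxua xyov zsei fui wquqe
Hunk 5: at line 1 remove [bagm,yob,kvxua] add [jvm] -> 7 lines: eko dbn jvm xyov zsei fui wquqe
Hunk 6: at line 1 remove [jvm,xyov,zsei] add [wke,vqwn] -> 6 lines: eko dbn wke vqwn fui wquqe
Hunk 7: at line 2 remove [wke,vqwn,fui] add [xkll,dgxao] -> 5 lines: eko dbn xkll dgxao wquqe
Final line 4: dgxao

Answer: dgxao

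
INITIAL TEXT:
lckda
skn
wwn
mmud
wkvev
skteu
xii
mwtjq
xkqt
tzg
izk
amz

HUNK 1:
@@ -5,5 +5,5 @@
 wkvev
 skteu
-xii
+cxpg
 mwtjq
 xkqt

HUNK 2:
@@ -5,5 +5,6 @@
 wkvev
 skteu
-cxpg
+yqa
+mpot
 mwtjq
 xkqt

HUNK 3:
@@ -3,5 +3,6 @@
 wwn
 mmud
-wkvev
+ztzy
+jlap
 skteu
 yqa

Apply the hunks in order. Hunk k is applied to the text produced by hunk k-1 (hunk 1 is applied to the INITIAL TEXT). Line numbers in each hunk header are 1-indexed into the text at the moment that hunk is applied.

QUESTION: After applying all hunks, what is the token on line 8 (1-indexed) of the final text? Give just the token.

Hunk 1: at line 5 remove [xii] add [cxpg] -> 12 lines: lckda skn wwn mmud wkvev skteu cxpg mwtjq xkqt tzg izk amz
Hunk 2: at line 5 remove [cxpg] add [yqa,mpot] -> 13 lines: lckda skn wwn mmud wkvev skteu yqa mpot mwtjq xkqt tzg izk amz
Hunk 3: at line 3 remove [wkvev] add [ztzy,jlap] -> 14 lines: lckda skn wwn mmud ztzy jlap skteu yqa mpot mwtjq xkqt tzg izk amz
Final line 8: yqa

Answer: yqa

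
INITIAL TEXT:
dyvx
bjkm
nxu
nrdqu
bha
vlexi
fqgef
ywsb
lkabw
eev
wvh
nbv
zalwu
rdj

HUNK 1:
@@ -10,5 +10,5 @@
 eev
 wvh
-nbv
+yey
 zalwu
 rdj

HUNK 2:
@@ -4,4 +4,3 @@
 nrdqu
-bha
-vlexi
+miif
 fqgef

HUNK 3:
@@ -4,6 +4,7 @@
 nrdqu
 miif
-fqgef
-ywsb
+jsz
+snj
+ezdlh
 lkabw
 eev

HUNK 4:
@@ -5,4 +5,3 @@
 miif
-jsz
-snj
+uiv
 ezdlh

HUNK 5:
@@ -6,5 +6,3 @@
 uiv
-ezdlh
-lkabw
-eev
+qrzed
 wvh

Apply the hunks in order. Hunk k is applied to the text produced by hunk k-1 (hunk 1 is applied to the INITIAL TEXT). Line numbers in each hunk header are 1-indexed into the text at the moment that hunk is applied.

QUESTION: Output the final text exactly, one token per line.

Hunk 1: at line 10 remove [nbv] add [yey] -> 14 lines: dyvx bjkm nxu nrdqu bha vlexi fqgef ywsb lkabw eev wvh yey zalwu rdj
Hunk 2: at line 4 remove [bha,vlexi] add [miif] -> 13 lines: dyvx bjkm nxu nrdqu miif fqgef ywsb lkabw eev wvh yey zalwu rdj
Hunk 3: at line 4 remove [fqgef,ywsb] add [jsz,snj,ezdlh] -> 14 lines: dyvx bjkm nxu nrdqu miif jsz snj ezdlh lkabw eev wvh yey zalwu rdj
Hunk 4: at line 5 remove [jsz,snj] add [uiv] -> 13 lines: dyvx bjkm nxu nrdqu miif uiv ezdlh lkabw eev wvh yey zalwu rdj
Hunk 5: at line 6 remove [ezdlh,lkabw,eev] add [qrzed] -> 11 lines: dyvx bjkm nxu nrdqu miif uiv qrzed wvh yey zalwu rdj

Answer: dyvx
bjkm
nxu
nrdqu
miif
uiv
qrzed
wvh
yey
zalwu
rdj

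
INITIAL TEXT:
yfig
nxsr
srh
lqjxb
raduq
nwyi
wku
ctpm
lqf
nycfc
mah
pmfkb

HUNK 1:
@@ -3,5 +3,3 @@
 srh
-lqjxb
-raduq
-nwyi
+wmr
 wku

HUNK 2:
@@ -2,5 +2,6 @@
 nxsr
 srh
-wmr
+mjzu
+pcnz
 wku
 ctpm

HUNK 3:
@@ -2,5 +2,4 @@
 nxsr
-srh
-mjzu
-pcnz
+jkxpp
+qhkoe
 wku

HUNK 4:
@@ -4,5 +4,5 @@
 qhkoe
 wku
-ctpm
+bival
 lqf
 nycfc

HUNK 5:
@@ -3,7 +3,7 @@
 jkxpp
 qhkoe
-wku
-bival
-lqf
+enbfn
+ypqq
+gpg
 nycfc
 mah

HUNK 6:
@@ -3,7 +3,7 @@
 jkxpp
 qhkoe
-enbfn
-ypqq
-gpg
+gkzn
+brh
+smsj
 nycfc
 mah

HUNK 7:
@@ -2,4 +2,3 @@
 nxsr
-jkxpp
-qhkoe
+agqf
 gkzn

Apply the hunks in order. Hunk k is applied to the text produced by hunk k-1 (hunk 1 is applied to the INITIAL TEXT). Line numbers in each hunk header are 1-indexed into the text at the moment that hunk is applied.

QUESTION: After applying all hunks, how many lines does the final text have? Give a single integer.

Answer: 9

Derivation:
Hunk 1: at line 3 remove [lqjxb,raduq,nwyi] add [wmr] -> 10 lines: yfig nxsr srh wmr wku ctpm lqf nycfc mah pmfkb
Hunk 2: at line 2 remove [wmr] add [mjzu,pcnz] -> 11 lines: yfig nxsr srh mjzu pcnz wku ctpm lqf nycfc mah pmfkb
Hunk 3: at line 2 remove [srh,mjzu,pcnz] add [jkxpp,qhkoe] -> 10 lines: yfig nxsr jkxpp qhkoe wku ctpm lqf nycfc mah pmfkb
Hunk 4: at line 4 remove [ctpm] add [bival] -> 10 lines: yfig nxsr jkxpp qhkoe wku bival lqf nycfc mah pmfkb
Hunk 5: at line 3 remove [wku,bival,lqf] add [enbfn,ypqq,gpg] -> 10 lines: yfig nxsr jkxpp qhkoe enbfn ypqq gpg nycfc mah pmfkb
Hunk 6: at line 3 remove [enbfn,ypqq,gpg] add [gkzn,brh,smsj] -> 10 lines: yfig nxsr jkxpp qhkoe gkzn brh smsj nycfc mah pmfkb
Hunk 7: at line 2 remove [jkxpp,qhkoe] add [agqf] -> 9 lines: yfig nxsr agqf gkzn brh smsj nycfc mah pmfkb
Final line count: 9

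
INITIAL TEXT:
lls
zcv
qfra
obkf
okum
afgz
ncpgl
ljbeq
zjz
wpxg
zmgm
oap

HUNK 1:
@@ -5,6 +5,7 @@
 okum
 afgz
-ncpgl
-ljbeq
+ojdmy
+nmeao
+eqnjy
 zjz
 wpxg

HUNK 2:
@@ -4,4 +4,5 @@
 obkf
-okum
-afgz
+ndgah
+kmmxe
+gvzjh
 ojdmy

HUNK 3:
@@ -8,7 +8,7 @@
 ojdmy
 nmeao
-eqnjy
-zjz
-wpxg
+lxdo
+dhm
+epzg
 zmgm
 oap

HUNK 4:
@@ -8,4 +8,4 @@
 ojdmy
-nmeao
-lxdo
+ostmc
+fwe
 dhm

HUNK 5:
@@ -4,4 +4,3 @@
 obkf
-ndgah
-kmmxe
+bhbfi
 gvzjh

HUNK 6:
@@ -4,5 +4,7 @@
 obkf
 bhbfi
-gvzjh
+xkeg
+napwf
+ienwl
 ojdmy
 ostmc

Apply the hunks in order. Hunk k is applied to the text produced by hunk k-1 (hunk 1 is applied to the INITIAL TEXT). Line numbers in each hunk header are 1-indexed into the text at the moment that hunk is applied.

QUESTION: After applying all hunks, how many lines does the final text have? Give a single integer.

Answer: 15

Derivation:
Hunk 1: at line 5 remove [ncpgl,ljbeq] add [ojdmy,nmeao,eqnjy] -> 13 lines: lls zcv qfra obkf okum afgz ojdmy nmeao eqnjy zjz wpxg zmgm oap
Hunk 2: at line 4 remove [okum,afgz] add [ndgah,kmmxe,gvzjh] -> 14 lines: lls zcv qfra obkf ndgah kmmxe gvzjh ojdmy nmeao eqnjy zjz wpxg zmgm oap
Hunk 3: at line 8 remove [eqnjy,zjz,wpxg] add [lxdo,dhm,epzg] -> 14 lines: lls zcv qfra obkf ndgah kmmxe gvzjh ojdmy nmeao lxdo dhm epzg zmgm oap
Hunk 4: at line 8 remove [nmeao,lxdo] add [ostmc,fwe] -> 14 lines: lls zcv qfra obkf ndgah kmmxe gvzjh ojdmy ostmc fwe dhm epzg zmgm oap
Hunk 5: at line 4 remove [ndgah,kmmxe] add [bhbfi] -> 13 lines: lls zcv qfra obkf bhbfi gvzjh ojdmy ostmc fwe dhm epzg zmgm oap
Hunk 6: at line 4 remove [gvzjh] add [xkeg,napwf,ienwl] -> 15 lines: lls zcv qfra obkf bhbfi xkeg napwf ienwl ojdmy ostmc fwe dhm epzg zmgm oap
Final line count: 15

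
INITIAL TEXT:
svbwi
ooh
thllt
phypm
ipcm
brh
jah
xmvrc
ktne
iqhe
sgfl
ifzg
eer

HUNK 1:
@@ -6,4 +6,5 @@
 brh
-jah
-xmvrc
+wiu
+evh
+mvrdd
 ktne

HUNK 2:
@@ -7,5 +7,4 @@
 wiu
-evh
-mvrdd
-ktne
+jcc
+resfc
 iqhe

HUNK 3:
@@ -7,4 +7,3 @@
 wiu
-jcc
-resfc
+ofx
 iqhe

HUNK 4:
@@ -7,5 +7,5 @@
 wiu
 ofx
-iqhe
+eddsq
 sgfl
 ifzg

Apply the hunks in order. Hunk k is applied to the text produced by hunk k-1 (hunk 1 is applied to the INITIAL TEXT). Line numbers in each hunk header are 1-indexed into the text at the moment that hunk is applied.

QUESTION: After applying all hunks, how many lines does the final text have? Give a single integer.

Hunk 1: at line 6 remove [jah,xmvrc] add [wiu,evh,mvrdd] -> 14 lines: svbwi ooh thllt phypm ipcm brh wiu evh mvrdd ktne iqhe sgfl ifzg eer
Hunk 2: at line 7 remove [evh,mvrdd,ktne] add [jcc,resfc] -> 13 lines: svbwi ooh thllt phypm ipcm brh wiu jcc resfc iqhe sgfl ifzg eer
Hunk 3: at line 7 remove [jcc,resfc] add [ofx] -> 12 lines: svbwi ooh thllt phypm ipcm brh wiu ofx iqhe sgfl ifzg eer
Hunk 4: at line 7 remove [iqhe] add [eddsq] -> 12 lines: svbwi ooh thllt phypm ipcm brh wiu ofx eddsq sgfl ifzg eer
Final line count: 12

Answer: 12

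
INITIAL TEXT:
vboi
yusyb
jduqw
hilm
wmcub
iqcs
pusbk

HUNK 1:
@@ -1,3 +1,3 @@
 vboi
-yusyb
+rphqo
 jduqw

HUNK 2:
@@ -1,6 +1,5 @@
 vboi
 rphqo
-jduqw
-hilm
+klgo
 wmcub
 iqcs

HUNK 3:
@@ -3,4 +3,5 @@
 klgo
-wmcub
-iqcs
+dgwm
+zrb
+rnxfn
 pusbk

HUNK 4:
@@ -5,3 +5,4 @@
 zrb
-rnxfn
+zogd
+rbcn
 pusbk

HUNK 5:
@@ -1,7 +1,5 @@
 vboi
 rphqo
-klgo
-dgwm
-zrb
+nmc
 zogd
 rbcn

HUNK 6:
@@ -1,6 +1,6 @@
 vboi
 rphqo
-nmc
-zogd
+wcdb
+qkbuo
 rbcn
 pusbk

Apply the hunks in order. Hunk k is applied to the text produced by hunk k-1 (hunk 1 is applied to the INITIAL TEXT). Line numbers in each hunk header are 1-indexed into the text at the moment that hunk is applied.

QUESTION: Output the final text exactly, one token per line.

Answer: vboi
rphqo
wcdb
qkbuo
rbcn
pusbk

Derivation:
Hunk 1: at line 1 remove [yusyb] add [rphqo] -> 7 lines: vboi rphqo jduqw hilm wmcub iqcs pusbk
Hunk 2: at line 1 remove [jduqw,hilm] add [klgo] -> 6 lines: vboi rphqo klgo wmcub iqcs pusbk
Hunk 3: at line 3 remove [wmcub,iqcs] add [dgwm,zrb,rnxfn] -> 7 lines: vboi rphqo klgo dgwm zrb rnxfn pusbk
Hunk 4: at line 5 remove [rnxfn] add [zogd,rbcn] -> 8 lines: vboi rphqo klgo dgwm zrb zogd rbcn pusbk
Hunk 5: at line 1 remove [klgo,dgwm,zrb] add [nmc] -> 6 lines: vboi rphqo nmc zogd rbcn pusbk
Hunk 6: at line 1 remove [nmc,zogd] add [wcdb,qkbuo] -> 6 lines: vboi rphqo wcdb qkbuo rbcn pusbk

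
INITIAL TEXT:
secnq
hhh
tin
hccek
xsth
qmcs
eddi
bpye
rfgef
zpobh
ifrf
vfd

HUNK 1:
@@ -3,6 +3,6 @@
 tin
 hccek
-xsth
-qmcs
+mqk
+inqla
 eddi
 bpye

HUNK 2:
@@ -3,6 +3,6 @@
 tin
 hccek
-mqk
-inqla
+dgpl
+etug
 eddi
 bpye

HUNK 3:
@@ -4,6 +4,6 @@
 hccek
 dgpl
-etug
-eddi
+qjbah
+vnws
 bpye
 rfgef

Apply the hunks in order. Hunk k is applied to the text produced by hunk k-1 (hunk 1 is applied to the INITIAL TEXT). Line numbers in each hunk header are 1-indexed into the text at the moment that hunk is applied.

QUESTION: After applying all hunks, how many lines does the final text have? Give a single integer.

Hunk 1: at line 3 remove [xsth,qmcs] add [mqk,inqla] -> 12 lines: secnq hhh tin hccek mqk inqla eddi bpye rfgef zpobh ifrf vfd
Hunk 2: at line 3 remove [mqk,inqla] add [dgpl,etug] -> 12 lines: secnq hhh tin hccek dgpl etug eddi bpye rfgef zpobh ifrf vfd
Hunk 3: at line 4 remove [etug,eddi] add [qjbah,vnws] -> 12 lines: secnq hhh tin hccek dgpl qjbah vnws bpye rfgef zpobh ifrf vfd
Final line count: 12

Answer: 12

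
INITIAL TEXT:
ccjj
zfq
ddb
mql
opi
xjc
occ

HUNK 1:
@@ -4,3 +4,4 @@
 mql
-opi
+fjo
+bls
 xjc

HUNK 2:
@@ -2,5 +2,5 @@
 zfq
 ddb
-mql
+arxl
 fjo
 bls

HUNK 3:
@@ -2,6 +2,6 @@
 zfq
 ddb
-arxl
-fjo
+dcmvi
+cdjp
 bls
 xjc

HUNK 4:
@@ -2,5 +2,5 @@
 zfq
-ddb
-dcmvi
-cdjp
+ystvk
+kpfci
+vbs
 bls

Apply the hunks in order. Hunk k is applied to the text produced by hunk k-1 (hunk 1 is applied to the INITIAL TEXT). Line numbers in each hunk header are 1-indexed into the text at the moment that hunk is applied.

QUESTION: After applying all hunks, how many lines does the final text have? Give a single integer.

Hunk 1: at line 4 remove [opi] add [fjo,bls] -> 8 lines: ccjj zfq ddb mql fjo bls xjc occ
Hunk 2: at line 2 remove [mql] add [arxl] -> 8 lines: ccjj zfq ddb arxl fjo bls xjc occ
Hunk 3: at line 2 remove [arxl,fjo] add [dcmvi,cdjp] -> 8 lines: ccjj zfq ddb dcmvi cdjp bls xjc occ
Hunk 4: at line 2 remove [ddb,dcmvi,cdjp] add [ystvk,kpfci,vbs] -> 8 lines: ccjj zfq ystvk kpfci vbs bls xjc occ
Final line count: 8

Answer: 8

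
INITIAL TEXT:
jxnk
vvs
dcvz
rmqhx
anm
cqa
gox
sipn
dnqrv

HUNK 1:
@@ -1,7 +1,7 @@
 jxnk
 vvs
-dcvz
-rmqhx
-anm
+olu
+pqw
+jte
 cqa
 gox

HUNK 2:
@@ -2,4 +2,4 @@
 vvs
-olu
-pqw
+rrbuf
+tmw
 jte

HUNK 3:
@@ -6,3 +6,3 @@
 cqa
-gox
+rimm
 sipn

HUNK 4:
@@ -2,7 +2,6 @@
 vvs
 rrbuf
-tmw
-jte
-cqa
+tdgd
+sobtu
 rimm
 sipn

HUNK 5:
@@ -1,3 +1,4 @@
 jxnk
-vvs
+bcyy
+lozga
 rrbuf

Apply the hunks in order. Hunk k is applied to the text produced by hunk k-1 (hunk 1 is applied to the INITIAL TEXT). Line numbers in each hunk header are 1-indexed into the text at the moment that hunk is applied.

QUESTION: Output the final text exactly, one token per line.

Hunk 1: at line 1 remove [dcvz,rmqhx,anm] add [olu,pqw,jte] -> 9 lines: jxnk vvs olu pqw jte cqa gox sipn dnqrv
Hunk 2: at line 2 remove [olu,pqw] add [rrbuf,tmw] -> 9 lines: jxnk vvs rrbuf tmw jte cqa gox sipn dnqrv
Hunk 3: at line 6 remove [gox] add [rimm] -> 9 lines: jxnk vvs rrbuf tmw jte cqa rimm sipn dnqrv
Hunk 4: at line 2 remove [tmw,jte,cqa] add [tdgd,sobtu] -> 8 lines: jxnk vvs rrbuf tdgd sobtu rimm sipn dnqrv
Hunk 5: at line 1 remove [vvs] add [bcyy,lozga] -> 9 lines: jxnk bcyy lozga rrbuf tdgd sobtu rimm sipn dnqrv

Answer: jxnk
bcyy
lozga
rrbuf
tdgd
sobtu
rimm
sipn
dnqrv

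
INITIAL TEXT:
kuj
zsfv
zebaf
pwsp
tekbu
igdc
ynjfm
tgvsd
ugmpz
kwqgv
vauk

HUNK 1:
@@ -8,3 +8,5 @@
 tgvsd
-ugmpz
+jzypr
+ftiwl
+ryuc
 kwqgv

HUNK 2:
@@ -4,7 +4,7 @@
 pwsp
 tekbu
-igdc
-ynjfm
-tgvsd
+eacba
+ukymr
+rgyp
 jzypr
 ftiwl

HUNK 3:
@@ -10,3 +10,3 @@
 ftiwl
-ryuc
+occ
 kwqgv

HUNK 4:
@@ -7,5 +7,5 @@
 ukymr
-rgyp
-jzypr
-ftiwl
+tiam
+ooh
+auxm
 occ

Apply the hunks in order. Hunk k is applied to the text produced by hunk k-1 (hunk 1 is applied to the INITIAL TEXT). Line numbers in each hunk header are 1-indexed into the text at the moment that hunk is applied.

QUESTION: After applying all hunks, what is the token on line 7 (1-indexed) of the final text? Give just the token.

Answer: ukymr

Derivation:
Hunk 1: at line 8 remove [ugmpz] add [jzypr,ftiwl,ryuc] -> 13 lines: kuj zsfv zebaf pwsp tekbu igdc ynjfm tgvsd jzypr ftiwl ryuc kwqgv vauk
Hunk 2: at line 4 remove [igdc,ynjfm,tgvsd] add [eacba,ukymr,rgyp] -> 13 lines: kuj zsfv zebaf pwsp tekbu eacba ukymr rgyp jzypr ftiwl ryuc kwqgv vauk
Hunk 3: at line 10 remove [ryuc] add [occ] -> 13 lines: kuj zsfv zebaf pwsp tekbu eacba ukymr rgyp jzypr ftiwl occ kwqgv vauk
Hunk 4: at line 7 remove [rgyp,jzypr,ftiwl] add [tiam,ooh,auxm] -> 13 lines: kuj zsfv zebaf pwsp tekbu eacba ukymr tiam ooh auxm occ kwqgv vauk
Final line 7: ukymr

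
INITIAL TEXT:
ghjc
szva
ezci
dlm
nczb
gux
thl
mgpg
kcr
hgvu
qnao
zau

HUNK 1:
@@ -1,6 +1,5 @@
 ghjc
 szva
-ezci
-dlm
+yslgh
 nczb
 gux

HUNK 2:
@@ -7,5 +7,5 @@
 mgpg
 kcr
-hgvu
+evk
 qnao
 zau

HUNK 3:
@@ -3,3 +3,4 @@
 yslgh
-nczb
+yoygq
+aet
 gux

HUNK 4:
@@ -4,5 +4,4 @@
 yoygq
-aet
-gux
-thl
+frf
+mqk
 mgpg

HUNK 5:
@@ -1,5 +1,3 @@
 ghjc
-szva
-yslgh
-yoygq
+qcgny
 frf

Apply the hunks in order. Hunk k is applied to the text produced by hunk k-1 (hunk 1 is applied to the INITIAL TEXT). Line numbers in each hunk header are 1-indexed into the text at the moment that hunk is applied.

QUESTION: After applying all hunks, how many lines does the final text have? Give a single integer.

Answer: 9

Derivation:
Hunk 1: at line 1 remove [ezci,dlm] add [yslgh] -> 11 lines: ghjc szva yslgh nczb gux thl mgpg kcr hgvu qnao zau
Hunk 2: at line 7 remove [hgvu] add [evk] -> 11 lines: ghjc szva yslgh nczb gux thl mgpg kcr evk qnao zau
Hunk 3: at line 3 remove [nczb] add [yoygq,aet] -> 12 lines: ghjc szva yslgh yoygq aet gux thl mgpg kcr evk qnao zau
Hunk 4: at line 4 remove [aet,gux,thl] add [frf,mqk] -> 11 lines: ghjc szva yslgh yoygq frf mqk mgpg kcr evk qnao zau
Hunk 5: at line 1 remove [szva,yslgh,yoygq] add [qcgny] -> 9 lines: ghjc qcgny frf mqk mgpg kcr evk qnao zau
Final line count: 9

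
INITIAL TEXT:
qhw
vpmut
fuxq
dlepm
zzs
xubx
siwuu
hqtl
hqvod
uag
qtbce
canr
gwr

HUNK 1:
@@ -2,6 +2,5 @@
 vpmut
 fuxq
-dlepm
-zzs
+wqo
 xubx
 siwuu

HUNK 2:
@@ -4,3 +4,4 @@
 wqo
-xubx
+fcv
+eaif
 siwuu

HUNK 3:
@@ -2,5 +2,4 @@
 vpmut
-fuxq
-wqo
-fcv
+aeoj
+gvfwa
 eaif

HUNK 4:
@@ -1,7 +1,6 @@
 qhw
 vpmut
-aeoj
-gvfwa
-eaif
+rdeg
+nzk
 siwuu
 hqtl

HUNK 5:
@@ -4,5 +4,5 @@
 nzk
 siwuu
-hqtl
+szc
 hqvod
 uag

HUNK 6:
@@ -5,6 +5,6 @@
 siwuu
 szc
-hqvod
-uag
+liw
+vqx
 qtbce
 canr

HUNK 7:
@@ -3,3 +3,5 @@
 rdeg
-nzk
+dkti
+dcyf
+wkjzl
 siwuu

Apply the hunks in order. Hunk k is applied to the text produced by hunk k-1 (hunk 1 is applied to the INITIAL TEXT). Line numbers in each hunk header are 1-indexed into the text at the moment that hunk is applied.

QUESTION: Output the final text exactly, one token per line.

Hunk 1: at line 2 remove [dlepm,zzs] add [wqo] -> 12 lines: qhw vpmut fuxq wqo xubx siwuu hqtl hqvod uag qtbce canr gwr
Hunk 2: at line 4 remove [xubx] add [fcv,eaif] -> 13 lines: qhw vpmut fuxq wqo fcv eaif siwuu hqtl hqvod uag qtbce canr gwr
Hunk 3: at line 2 remove [fuxq,wqo,fcv] add [aeoj,gvfwa] -> 12 lines: qhw vpmut aeoj gvfwa eaif siwuu hqtl hqvod uag qtbce canr gwr
Hunk 4: at line 1 remove [aeoj,gvfwa,eaif] add [rdeg,nzk] -> 11 lines: qhw vpmut rdeg nzk siwuu hqtl hqvod uag qtbce canr gwr
Hunk 5: at line 4 remove [hqtl] add [szc] -> 11 lines: qhw vpmut rdeg nzk siwuu szc hqvod uag qtbce canr gwr
Hunk 6: at line 5 remove [hqvod,uag] add [liw,vqx] -> 11 lines: qhw vpmut rdeg nzk siwuu szc liw vqx qtbce canr gwr
Hunk 7: at line 3 remove [nzk] add [dkti,dcyf,wkjzl] -> 13 lines: qhw vpmut rdeg dkti dcyf wkjzl siwuu szc liw vqx qtbce canr gwr

Answer: qhw
vpmut
rdeg
dkti
dcyf
wkjzl
siwuu
szc
liw
vqx
qtbce
canr
gwr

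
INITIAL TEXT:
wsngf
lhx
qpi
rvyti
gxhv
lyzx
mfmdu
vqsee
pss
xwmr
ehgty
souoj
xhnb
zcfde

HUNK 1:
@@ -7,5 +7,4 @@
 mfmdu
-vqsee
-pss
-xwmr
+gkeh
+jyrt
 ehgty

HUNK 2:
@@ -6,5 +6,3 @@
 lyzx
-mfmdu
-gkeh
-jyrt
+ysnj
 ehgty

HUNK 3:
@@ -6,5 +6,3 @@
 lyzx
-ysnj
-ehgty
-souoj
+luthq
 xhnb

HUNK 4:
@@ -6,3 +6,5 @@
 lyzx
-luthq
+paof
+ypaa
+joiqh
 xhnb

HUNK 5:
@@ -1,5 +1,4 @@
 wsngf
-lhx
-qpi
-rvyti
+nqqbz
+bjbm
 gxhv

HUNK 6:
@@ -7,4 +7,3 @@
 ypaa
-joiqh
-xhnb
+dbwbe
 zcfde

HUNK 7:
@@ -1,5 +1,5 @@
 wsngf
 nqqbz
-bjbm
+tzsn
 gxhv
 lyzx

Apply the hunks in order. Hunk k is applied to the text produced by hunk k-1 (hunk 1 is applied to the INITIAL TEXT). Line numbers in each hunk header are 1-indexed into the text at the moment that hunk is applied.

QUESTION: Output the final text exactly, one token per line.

Answer: wsngf
nqqbz
tzsn
gxhv
lyzx
paof
ypaa
dbwbe
zcfde

Derivation:
Hunk 1: at line 7 remove [vqsee,pss,xwmr] add [gkeh,jyrt] -> 13 lines: wsngf lhx qpi rvyti gxhv lyzx mfmdu gkeh jyrt ehgty souoj xhnb zcfde
Hunk 2: at line 6 remove [mfmdu,gkeh,jyrt] add [ysnj] -> 11 lines: wsngf lhx qpi rvyti gxhv lyzx ysnj ehgty souoj xhnb zcfde
Hunk 3: at line 6 remove [ysnj,ehgty,souoj] add [luthq] -> 9 lines: wsngf lhx qpi rvyti gxhv lyzx luthq xhnb zcfde
Hunk 4: at line 6 remove [luthq] add [paof,ypaa,joiqh] -> 11 lines: wsngf lhx qpi rvyti gxhv lyzx paof ypaa joiqh xhnb zcfde
Hunk 5: at line 1 remove [lhx,qpi,rvyti] add [nqqbz,bjbm] -> 10 lines: wsngf nqqbz bjbm gxhv lyzx paof ypaa joiqh xhnb zcfde
Hunk 6: at line 7 remove [joiqh,xhnb] add [dbwbe] -> 9 lines: wsngf nqqbz bjbm gxhv lyzx paof ypaa dbwbe zcfde
Hunk 7: at line 1 remove [bjbm] add [tzsn] -> 9 lines: wsngf nqqbz tzsn gxhv lyzx paof ypaa dbwbe zcfde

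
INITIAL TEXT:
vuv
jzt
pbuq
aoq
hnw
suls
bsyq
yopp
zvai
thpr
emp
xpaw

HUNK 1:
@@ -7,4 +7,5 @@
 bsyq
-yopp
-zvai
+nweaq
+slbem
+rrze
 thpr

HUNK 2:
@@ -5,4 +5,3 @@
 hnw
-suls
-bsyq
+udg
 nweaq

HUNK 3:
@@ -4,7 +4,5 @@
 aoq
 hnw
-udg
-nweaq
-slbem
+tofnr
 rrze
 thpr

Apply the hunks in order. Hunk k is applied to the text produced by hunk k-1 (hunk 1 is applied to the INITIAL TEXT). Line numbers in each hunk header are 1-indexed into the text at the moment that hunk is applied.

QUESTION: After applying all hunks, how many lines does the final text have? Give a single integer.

Answer: 10

Derivation:
Hunk 1: at line 7 remove [yopp,zvai] add [nweaq,slbem,rrze] -> 13 lines: vuv jzt pbuq aoq hnw suls bsyq nweaq slbem rrze thpr emp xpaw
Hunk 2: at line 5 remove [suls,bsyq] add [udg] -> 12 lines: vuv jzt pbuq aoq hnw udg nweaq slbem rrze thpr emp xpaw
Hunk 3: at line 4 remove [udg,nweaq,slbem] add [tofnr] -> 10 lines: vuv jzt pbuq aoq hnw tofnr rrze thpr emp xpaw
Final line count: 10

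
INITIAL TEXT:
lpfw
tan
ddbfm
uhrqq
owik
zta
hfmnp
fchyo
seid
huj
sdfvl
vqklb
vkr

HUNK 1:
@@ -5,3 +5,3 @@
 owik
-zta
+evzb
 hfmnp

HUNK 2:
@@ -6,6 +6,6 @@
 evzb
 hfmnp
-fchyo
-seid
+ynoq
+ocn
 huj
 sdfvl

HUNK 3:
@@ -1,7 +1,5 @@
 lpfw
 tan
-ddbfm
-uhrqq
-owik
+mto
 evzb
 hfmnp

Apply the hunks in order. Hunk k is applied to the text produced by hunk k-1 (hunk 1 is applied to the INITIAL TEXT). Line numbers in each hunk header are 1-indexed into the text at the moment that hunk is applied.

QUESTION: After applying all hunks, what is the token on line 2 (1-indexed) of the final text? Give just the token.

Answer: tan

Derivation:
Hunk 1: at line 5 remove [zta] add [evzb] -> 13 lines: lpfw tan ddbfm uhrqq owik evzb hfmnp fchyo seid huj sdfvl vqklb vkr
Hunk 2: at line 6 remove [fchyo,seid] add [ynoq,ocn] -> 13 lines: lpfw tan ddbfm uhrqq owik evzb hfmnp ynoq ocn huj sdfvl vqklb vkr
Hunk 3: at line 1 remove [ddbfm,uhrqq,owik] add [mto] -> 11 lines: lpfw tan mto evzb hfmnp ynoq ocn huj sdfvl vqklb vkr
Final line 2: tan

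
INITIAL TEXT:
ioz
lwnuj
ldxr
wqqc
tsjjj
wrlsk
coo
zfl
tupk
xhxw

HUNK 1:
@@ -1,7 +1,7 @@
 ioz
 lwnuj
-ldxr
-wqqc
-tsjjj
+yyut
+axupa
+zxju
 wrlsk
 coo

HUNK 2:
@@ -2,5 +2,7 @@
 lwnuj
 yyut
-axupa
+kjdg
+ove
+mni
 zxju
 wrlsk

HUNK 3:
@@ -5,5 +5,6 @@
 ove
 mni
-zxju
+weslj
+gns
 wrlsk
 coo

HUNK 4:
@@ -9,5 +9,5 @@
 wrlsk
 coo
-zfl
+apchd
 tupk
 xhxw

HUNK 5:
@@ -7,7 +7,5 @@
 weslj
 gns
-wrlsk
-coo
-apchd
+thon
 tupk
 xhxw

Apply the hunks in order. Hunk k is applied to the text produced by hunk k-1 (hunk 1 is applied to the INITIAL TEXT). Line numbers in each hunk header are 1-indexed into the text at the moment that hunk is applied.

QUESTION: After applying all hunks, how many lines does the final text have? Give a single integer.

Hunk 1: at line 1 remove [ldxr,wqqc,tsjjj] add [yyut,axupa,zxju] -> 10 lines: ioz lwnuj yyut axupa zxju wrlsk coo zfl tupk xhxw
Hunk 2: at line 2 remove [axupa] add [kjdg,ove,mni] -> 12 lines: ioz lwnuj yyut kjdg ove mni zxju wrlsk coo zfl tupk xhxw
Hunk 3: at line 5 remove [zxju] add [weslj,gns] -> 13 lines: ioz lwnuj yyut kjdg ove mni weslj gns wrlsk coo zfl tupk xhxw
Hunk 4: at line 9 remove [zfl] add [apchd] -> 13 lines: ioz lwnuj yyut kjdg ove mni weslj gns wrlsk coo apchd tupk xhxw
Hunk 5: at line 7 remove [wrlsk,coo,apchd] add [thon] -> 11 lines: ioz lwnuj yyut kjdg ove mni weslj gns thon tupk xhxw
Final line count: 11

Answer: 11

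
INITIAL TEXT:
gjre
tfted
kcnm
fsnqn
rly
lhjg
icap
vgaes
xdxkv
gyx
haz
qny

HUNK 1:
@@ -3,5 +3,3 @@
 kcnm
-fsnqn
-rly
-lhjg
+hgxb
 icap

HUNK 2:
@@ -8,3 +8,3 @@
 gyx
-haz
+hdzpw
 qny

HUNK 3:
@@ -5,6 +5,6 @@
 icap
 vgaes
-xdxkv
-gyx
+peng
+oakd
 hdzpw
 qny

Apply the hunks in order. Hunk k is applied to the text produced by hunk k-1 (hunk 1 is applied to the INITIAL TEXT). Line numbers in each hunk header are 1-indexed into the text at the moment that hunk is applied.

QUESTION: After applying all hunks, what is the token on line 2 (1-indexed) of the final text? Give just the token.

Answer: tfted

Derivation:
Hunk 1: at line 3 remove [fsnqn,rly,lhjg] add [hgxb] -> 10 lines: gjre tfted kcnm hgxb icap vgaes xdxkv gyx haz qny
Hunk 2: at line 8 remove [haz] add [hdzpw] -> 10 lines: gjre tfted kcnm hgxb icap vgaes xdxkv gyx hdzpw qny
Hunk 3: at line 5 remove [xdxkv,gyx] add [peng,oakd] -> 10 lines: gjre tfted kcnm hgxb icap vgaes peng oakd hdzpw qny
Final line 2: tfted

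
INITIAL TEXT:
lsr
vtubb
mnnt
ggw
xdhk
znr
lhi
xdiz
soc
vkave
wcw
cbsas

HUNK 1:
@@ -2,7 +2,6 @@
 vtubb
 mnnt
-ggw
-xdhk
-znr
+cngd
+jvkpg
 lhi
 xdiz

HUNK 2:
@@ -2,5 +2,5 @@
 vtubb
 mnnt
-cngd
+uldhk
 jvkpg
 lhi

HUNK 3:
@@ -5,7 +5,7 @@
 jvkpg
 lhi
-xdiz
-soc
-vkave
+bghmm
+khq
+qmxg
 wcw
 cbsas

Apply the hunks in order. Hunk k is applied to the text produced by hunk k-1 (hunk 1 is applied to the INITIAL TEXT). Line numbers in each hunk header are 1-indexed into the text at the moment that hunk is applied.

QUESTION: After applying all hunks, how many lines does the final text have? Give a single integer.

Answer: 11

Derivation:
Hunk 1: at line 2 remove [ggw,xdhk,znr] add [cngd,jvkpg] -> 11 lines: lsr vtubb mnnt cngd jvkpg lhi xdiz soc vkave wcw cbsas
Hunk 2: at line 2 remove [cngd] add [uldhk] -> 11 lines: lsr vtubb mnnt uldhk jvkpg lhi xdiz soc vkave wcw cbsas
Hunk 3: at line 5 remove [xdiz,soc,vkave] add [bghmm,khq,qmxg] -> 11 lines: lsr vtubb mnnt uldhk jvkpg lhi bghmm khq qmxg wcw cbsas
Final line count: 11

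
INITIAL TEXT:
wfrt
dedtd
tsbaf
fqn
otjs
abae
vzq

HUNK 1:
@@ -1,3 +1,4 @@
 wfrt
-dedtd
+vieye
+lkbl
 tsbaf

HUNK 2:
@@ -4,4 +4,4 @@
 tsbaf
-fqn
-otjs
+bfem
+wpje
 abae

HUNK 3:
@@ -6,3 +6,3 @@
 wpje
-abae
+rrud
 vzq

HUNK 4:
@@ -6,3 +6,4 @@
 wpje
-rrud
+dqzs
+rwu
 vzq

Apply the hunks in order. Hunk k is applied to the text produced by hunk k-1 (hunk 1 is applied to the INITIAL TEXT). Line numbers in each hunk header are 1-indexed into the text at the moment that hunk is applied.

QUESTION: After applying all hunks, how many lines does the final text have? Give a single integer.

Hunk 1: at line 1 remove [dedtd] add [vieye,lkbl] -> 8 lines: wfrt vieye lkbl tsbaf fqn otjs abae vzq
Hunk 2: at line 4 remove [fqn,otjs] add [bfem,wpje] -> 8 lines: wfrt vieye lkbl tsbaf bfem wpje abae vzq
Hunk 3: at line 6 remove [abae] add [rrud] -> 8 lines: wfrt vieye lkbl tsbaf bfem wpje rrud vzq
Hunk 4: at line 6 remove [rrud] add [dqzs,rwu] -> 9 lines: wfrt vieye lkbl tsbaf bfem wpje dqzs rwu vzq
Final line count: 9

Answer: 9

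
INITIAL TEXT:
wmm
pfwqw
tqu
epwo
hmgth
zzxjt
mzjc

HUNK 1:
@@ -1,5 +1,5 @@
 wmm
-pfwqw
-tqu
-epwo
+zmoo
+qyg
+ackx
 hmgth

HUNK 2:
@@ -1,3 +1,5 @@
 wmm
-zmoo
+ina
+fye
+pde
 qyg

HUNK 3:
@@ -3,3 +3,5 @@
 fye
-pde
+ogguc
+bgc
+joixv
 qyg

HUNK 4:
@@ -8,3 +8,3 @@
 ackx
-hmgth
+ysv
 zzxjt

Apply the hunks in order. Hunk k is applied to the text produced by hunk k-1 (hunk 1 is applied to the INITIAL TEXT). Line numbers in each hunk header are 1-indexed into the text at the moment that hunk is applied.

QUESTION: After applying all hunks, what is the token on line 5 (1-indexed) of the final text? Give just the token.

Answer: bgc

Derivation:
Hunk 1: at line 1 remove [pfwqw,tqu,epwo] add [zmoo,qyg,ackx] -> 7 lines: wmm zmoo qyg ackx hmgth zzxjt mzjc
Hunk 2: at line 1 remove [zmoo] add [ina,fye,pde] -> 9 lines: wmm ina fye pde qyg ackx hmgth zzxjt mzjc
Hunk 3: at line 3 remove [pde] add [ogguc,bgc,joixv] -> 11 lines: wmm ina fye ogguc bgc joixv qyg ackx hmgth zzxjt mzjc
Hunk 4: at line 8 remove [hmgth] add [ysv] -> 11 lines: wmm ina fye ogguc bgc joixv qyg ackx ysv zzxjt mzjc
Final line 5: bgc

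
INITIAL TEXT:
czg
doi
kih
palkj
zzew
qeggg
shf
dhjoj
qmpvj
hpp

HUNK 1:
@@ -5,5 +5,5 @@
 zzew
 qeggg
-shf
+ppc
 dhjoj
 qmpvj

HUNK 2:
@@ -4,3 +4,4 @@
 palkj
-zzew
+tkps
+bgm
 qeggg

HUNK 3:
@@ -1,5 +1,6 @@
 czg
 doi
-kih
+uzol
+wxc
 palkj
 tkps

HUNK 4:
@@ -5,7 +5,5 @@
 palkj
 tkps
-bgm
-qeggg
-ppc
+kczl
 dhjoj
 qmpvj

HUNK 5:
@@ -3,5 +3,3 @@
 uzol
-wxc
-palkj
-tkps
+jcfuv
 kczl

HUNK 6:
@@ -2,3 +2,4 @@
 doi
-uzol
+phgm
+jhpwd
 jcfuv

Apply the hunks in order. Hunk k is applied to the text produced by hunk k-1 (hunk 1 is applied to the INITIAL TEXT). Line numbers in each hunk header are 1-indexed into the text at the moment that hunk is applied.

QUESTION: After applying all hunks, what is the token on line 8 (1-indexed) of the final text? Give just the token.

Answer: qmpvj

Derivation:
Hunk 1: at line 5 remove [shf] add [ppc] -> 10 lines: czg doi kih palkj zzew qeggg ppc dhjoj qmpvj hpp
Hunk 2: at line 4 remove [zzew] add [tkps,bgm] -> 11 lines: czg doi kih palkj tkps bgm qeggg ppc dhjoj qmpvj hpp
Hunk 3: at line 1 remove [kih] add [uzol,wxc] -> 12 lines: czg doi uzol wxc palkj tkps bgm qeggg ppc dhjoj qmpvj hpp
Hunk 4: at line 5 remove [bgm,qeggg,ppc] add [kczl] -> 10 lines: czg doi uzol wxc palkj tkps kczl dhjoj qmpvj hpp
Hunk 5: at line 3 remove [wxc,palkj,tkps] add [jcfuv] -> 8 lines: czg doi uzol jcfuv kczl dhjoj qmpvj hpp
Hunk 6: at line 2 remove [uzol] add [phgm,jhpwd] -> 9 lines: czg doi phgm jhpwd jcfuv kczl dhjoj qmpvj hpp
Final line 8: qmpvj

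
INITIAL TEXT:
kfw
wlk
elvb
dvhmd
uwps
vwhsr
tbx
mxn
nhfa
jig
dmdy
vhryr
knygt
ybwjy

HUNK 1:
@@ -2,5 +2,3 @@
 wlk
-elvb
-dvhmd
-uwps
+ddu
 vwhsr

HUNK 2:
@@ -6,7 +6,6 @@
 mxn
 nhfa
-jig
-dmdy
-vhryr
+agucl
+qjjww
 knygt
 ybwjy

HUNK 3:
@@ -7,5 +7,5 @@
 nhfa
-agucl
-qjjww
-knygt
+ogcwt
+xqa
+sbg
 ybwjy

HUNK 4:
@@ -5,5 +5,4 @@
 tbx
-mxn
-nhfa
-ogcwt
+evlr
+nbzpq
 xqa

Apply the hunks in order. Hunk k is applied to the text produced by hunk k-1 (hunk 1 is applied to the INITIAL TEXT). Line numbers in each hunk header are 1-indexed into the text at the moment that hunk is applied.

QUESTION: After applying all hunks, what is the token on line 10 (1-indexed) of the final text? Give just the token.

Hunk 1: at line 2 remove [elvb,dvhmd,uwps] add [ddu] -> 12 lines: kfw wlk ddu vwhsr tbx mxn nhfa jig dmdy vhryr knygt ybwjy
Hunk 2: at line 6 remove [jig,dmdy,vhryr] add [agucl,qjjww] -> 11 lines: kfw wlk ddu vwhsr tbx mxn nhfa agucl qjjww knygt ybwjy
Hunk 3: at line 7 remove [agucl,qjjww,knygt] add [ogcwt,xqa,sbg] -> 11 lines: kfw wlk ddu vwhsr tbx mxn nhfa ogcwt xqa sbg ybwjy
Hunk 4: at line 5 remove [mxn,nhfa,ogcwt] add [evlr,nbzpq] -> 10 lines: kfw wlk ddu vwhsr tbx evlr nbzpq xqa sbg ybwjy
Final line 10: ybwjy

Answer: ybwjy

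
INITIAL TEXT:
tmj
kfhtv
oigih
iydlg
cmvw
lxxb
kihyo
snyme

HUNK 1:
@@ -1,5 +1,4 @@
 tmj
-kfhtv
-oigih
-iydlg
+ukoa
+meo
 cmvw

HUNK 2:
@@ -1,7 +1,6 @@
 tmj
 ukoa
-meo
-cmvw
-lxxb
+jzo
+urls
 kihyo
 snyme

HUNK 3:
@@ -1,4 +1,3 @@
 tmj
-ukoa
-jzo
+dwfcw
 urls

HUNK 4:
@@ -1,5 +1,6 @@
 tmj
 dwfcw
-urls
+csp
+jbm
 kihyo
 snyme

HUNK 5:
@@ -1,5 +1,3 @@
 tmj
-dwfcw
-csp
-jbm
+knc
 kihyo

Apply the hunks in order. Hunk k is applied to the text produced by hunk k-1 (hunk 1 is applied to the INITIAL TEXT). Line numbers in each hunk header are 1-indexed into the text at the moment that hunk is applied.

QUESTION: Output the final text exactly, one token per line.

Hunk 1: at line 1 remove [kfhtv,oigih,iydlg] add [ukoa,meo] -> 7 lines: tmj ukoa meo cmvw lxxb kihyo snyme
Hunk 2: at line 1 remove [meo,cmvw,lxxb] add [jzo,urls] -> 6 lines: tmj ukoa jzo urls kihyo snyme
Hunk 3: at line 1 remove [ukoa,jzo] add [dwfcw] -> 5 lines: tmj dwfcw urls kihyo snyme
Hunk 4: at line 1 remove [urls] add [csp,jbm] -> 6 lines: tmj dwfcw csp jbm kihyo snyme
Hunk 5: at line 1 remove [dwfcw,csp,jbm] add [knc] -> 4 lines: tmj knc kihyo snyme

Answer: tmj
knc
kihyo
snyme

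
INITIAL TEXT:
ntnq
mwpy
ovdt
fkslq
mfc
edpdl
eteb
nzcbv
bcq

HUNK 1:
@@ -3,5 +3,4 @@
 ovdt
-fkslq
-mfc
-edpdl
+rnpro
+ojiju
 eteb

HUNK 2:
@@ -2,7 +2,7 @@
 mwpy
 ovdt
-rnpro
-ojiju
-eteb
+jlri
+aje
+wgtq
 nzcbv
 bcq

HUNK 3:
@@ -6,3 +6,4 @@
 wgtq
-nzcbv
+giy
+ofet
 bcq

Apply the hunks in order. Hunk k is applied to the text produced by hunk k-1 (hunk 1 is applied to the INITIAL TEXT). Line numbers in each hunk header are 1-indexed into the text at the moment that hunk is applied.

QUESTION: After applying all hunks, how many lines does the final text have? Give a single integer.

Hunk 1: at line 3 remove [fkslq,mfc,edpdl] add [rnpro,ojiju] -> 8 lines: ntnq mwpy ovdt rnpro ojiju eteb nzcbv bcq
Hunk 2: at line 2 remove [rnpro,ojiju,eteb] add [jlri,aje,wgtq] -> 8 lines: ntnq mwpy ovdt jlri aje wgtq nzcbv bcq
Hunk 3: at line 6 remove [nzcbv] add [giy,ofet] -> 9 lines: ntnq mwpy ovdt jlri aje wgtq giy ofet bcq
Final line count: 9

Answer: 9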